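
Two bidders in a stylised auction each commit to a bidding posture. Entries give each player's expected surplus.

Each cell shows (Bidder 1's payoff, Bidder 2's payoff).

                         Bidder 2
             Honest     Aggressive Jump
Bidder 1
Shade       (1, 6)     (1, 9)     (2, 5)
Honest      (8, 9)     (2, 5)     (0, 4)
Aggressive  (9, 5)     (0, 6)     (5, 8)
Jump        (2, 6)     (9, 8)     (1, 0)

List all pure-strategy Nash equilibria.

The pure Nash equilibria are (Aggressive, Jump) and (Jump, Aggressive).

Bidder 1 against Honest: payoffs 1, 8, 9, 2 → best response Aggressive.
Bidder 1 against Aggressive: payoffs 1, 2, 0, 9 → best response Jump.
Bidder 1 against Jump: payoffs 2, 0, 5, 1 → best response Aggressive.
Bidder 2 against Shade: payoffs 6, 9, 5 → best response Aggressive.
Bidder 2 against Honest: payoffs 9, 5, 4 → best response Honest.
Bidder 2 against Aggressive: payoffs 5, 6, 8 → best response Jump.
Bidder 2 against Jump: payoffs 6, 8, 0 → best response Aggressive.
Mutual best responses: (Aggressive, Jump); (Jump, Aggressive).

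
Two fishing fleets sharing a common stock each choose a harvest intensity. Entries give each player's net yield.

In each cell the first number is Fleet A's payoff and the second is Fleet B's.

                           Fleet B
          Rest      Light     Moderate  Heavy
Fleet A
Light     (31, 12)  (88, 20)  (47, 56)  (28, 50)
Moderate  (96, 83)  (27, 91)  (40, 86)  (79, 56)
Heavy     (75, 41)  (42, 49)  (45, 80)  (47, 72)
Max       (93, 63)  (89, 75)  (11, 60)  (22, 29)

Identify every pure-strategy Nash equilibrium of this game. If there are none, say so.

Fleet A against Rest: payoffs 31, 96, 75, 93 → best response Moderate.
Fleet A against Light: payoffs 88, 27, 42, 89 → best response Max.
Fleet A against Moderate: payoffs 47, 40, 45, 11 → best response Light.
Fleet A against Heavy: payoffs 28, 79, 47, 22 → best response Moderate.
Fleet B against Light: payoffs 12, 20, 56, 50 → best response Moderate.
Fleet B against Moderate: payoffs 83, 91, 86, 56 → best response Light.
Fleet B against Heavy: payoffs 41, 49, 80, 72 → best response Moderate.
Fleet B against Max: payoffs 63, 75, 60, 29 → best response Light.
Mutual best responses: (Light, Moderate); (Max, Light).

The pure Nash equilibria are (Light, Moderate) and (Max, Light).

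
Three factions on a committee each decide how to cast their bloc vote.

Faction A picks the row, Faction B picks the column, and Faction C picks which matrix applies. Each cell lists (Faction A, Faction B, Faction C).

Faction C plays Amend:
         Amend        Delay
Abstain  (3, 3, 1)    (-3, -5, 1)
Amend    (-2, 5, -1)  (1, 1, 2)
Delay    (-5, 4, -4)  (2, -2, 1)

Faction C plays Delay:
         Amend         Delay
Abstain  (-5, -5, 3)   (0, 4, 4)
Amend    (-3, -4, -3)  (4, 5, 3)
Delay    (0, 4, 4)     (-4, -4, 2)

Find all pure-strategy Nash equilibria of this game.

For each player, find the best response to each opponent profile; mutual best responses are the pure NE.
Faction A against (Amend, Amend): payoffs 3, -2, -5 → best response Abstain.
Faction A against (Amend, Delay): payoffs -5, -3, 0 → best response Delay.
Faction A against (Delay, Amend): payoffs -3, 1, 2 → best response Delay.
Faction A against (Delay, Delay): payoffs 0, 4, -4 → best response Amend.
Faction B against (Abstain, Amend): payoffs 3, -5 → best response Amend.
Faction B against (Abstain, Delay): payoffs -5, 4 → best response Delay.
Faction B against (Amend, Amend): payoffs 5, 1 → best response Amend.
Faction B against (Amend, Delay): payoffs -4, 5 → best response Delay.
Faction B against (Delay, Amend): payoffs 4, -2 → best response Amend.
Faction B against (Delay, Delay): payoffs 4, -4 → best response Amend.
Faction C against (Abstain, Amend): payoffs 1, 3 → best response Delay.
Faction C against (Abstain, Delay): payoffs 1, 4 → best response Delay.
Faction C against (Amend, Amend): payoffs -1, -3 → best response Amend.
Faction C against (Amend, Delay): payoffs 2, 3 → best response Delay.
Faction C against (Delay, Amend): payoffs -4, 4 → best response Delay.
Faction C against (Delay, Delay): payoffs 1, 2 → best response Delay.
Mutual best responses: (Amend, Delay, Delay); (Delay, Amend, Delay).

Pure-strategy Nash equilibria: (Amend, Delay, Delay), (Delay, Amend, Delay)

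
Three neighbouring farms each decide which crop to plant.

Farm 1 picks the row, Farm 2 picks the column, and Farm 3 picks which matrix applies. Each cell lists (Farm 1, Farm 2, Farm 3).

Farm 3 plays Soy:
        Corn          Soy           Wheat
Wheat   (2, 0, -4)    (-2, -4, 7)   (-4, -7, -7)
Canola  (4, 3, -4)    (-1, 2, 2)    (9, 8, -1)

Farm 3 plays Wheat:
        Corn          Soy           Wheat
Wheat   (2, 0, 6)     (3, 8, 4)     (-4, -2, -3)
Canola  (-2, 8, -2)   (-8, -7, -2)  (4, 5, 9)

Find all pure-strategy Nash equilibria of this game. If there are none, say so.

Mark each player's best response to every combination of opponents' strategies; a profile where every player is best-responding is a pure Nash equilibrium.
Farm 1 against (Corn, Soy): payoffs 2, 4 → best response Canola.
Farm 1 against (Corn, Wheat): payoffs 2, -2 → best response Wheat.
Farm 1 against (Soy, Soy): payoffs -2, -1 → best response Canola.
Farm 1 against (Soy, Wheat): payoffs 3, -8 → best response Wheat.
Farm 1 against (Wheat, Soy): payoffs -4, 9 → best response Canola.
Farm 1 against (Wheat, Wheat): payoffs -4, 4 → best response Canola.
Farm 2 against (Wheat, Soy): payoffs 0, -4, -7 → best response Corn.
Farm 2 against (Wheat, Wheat): payoffs 0, 8, -2 → best response Soy.
Farm 2 against (Canola, Soy): payoffs 3, 2, 8 → best response Wheat.
Farm 2 against (Canola, Wheat): payoffs 8, -7, 5 → best response Corn.
Farm 3 against (Wheat, Corn): payoffs -4, 6 → best response Wheat.
Farm 3 against (Wheat, Soy): payoffs 7, 4 → best response Soy.
Farm 3 against (Wheat, Wheat): payoffs -7, -3 → best response Wheat.
Farm 3 against (Canola, Corn): payoffs -4, -2 → best response Wheat.
Farm 3 against (Canola, Soy): payoffs 2, -2 → best response Soy.
Farm 3 against (Canola, Wheat): payoffs -1, 9 → best response Wheat.
No profile is a mutual best response for all players.

There is no pure-strategy Nash equilibrium.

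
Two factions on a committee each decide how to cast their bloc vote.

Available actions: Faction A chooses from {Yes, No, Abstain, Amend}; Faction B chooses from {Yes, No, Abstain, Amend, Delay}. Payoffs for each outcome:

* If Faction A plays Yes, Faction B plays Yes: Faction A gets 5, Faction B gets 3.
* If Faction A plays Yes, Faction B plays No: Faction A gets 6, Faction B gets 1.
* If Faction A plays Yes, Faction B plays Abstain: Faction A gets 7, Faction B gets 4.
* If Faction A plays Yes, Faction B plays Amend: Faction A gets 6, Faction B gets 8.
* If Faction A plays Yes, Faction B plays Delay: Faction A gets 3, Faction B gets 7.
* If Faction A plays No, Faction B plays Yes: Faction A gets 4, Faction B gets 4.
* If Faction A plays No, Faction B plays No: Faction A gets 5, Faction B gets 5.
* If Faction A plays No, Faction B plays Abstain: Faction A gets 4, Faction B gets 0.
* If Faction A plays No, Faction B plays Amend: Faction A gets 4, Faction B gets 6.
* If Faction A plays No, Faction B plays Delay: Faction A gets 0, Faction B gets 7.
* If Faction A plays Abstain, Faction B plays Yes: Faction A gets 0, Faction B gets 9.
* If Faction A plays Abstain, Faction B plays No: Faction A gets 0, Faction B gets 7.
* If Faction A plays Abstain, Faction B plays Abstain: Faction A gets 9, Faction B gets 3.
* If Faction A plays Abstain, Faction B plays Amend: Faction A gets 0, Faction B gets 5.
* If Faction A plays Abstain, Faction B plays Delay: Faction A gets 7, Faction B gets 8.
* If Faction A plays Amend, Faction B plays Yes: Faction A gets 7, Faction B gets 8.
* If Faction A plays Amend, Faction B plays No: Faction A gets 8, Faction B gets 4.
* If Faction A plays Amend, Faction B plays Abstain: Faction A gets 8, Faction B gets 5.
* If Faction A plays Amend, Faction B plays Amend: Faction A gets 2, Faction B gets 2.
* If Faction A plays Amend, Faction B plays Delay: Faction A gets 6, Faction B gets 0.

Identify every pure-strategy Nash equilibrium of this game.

(Yes, Amend) and (Amend, Yes)

Faction A against Yes: payoffs 5, 4, 0, 7 → best response Amend.
Faction A against No: payoffs 6, 5, 0, 8 → best response Amend.
Faction A against Abstain: payoffs 7, 4, 9, 8 → best response Abstain.
Faction A against Amend: payoffs 6, 4, 0, 2 → best response Yes.
Faction A against Delay: payoffs 3, 0, 7, 6 → best response Abstain.
Faction B against Yes: payoffs 3, 1, 4, 8, 7 → best response Amend.
Faction B against No: payoffs 4, 5, 0, 6, 7 → best response Delay.
Faction B against Abstain: payoffs 9, 7, 3, 5, 8 → best response Yes.
Faction B against Amend: payoffs 8, 4, 5, 2, 0 → best response Yes.
Mutual best responses: (Yes, Amend); (Amend, Yes).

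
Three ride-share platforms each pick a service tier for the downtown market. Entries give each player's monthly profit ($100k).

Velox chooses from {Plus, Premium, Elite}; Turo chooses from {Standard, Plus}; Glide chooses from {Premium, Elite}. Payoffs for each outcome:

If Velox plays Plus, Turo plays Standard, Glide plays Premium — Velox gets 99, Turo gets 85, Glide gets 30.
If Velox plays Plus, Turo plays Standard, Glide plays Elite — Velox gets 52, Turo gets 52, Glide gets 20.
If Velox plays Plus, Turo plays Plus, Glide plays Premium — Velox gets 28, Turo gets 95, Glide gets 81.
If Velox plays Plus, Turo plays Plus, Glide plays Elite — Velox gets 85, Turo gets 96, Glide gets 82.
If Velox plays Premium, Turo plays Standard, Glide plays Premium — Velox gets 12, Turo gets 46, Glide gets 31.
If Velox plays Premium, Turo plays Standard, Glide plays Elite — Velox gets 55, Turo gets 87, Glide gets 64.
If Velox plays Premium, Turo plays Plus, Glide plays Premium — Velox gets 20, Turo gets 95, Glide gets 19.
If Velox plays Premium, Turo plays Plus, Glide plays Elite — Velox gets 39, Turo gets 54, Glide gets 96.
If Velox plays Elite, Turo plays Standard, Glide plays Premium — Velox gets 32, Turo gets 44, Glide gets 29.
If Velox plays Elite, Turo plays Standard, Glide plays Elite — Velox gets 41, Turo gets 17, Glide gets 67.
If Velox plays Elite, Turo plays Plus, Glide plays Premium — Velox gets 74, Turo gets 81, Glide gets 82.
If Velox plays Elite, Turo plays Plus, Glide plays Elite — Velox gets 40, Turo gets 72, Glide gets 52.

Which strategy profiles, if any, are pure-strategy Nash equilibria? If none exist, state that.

(Plus, Standard, Premium): Turo can switch to Plus (85 → 95). Not NE.
(Plus, Standard, Elite): Velox can switch to Premium (52 → 55). Not NE.
(Plus, Plus, Premium): Velox can switch to Elite (28 → 74). Not NE.
(Plus, Plus, Elite): Velox gets 85, best alternative 40; Turo gets 96, best alternative 52; Glide gets 82, best alternative 81. No profitable deviation — NE.
(Premium, Standard, Premium): Velox can switch to Plus (12 → 99). Not NE.
(Premium, Standard, Elite): Velox gets 55, best alternative 52; Turo gets 87, best alternative 54; Glide gets 64, best alternative 31. No profitable deviation — NE.
(Premium, Plus, Premium): Velox can switch to Plus (20 → 28). Not NE.
(Premium, Plus, Elite): Velox can switch to Plus (39 → 85). Not NE.
(Elite, Plus, Premium): Velox gets 74, best alternative 28; Turo gets 81, best alternative 44; Glide gets 82, best alternative 52. No profitable deviation — NE.
(The remaining 3 profiles each have a profitable deviation by the same check.)

(Plus, Plus, Elite), (Premium, Standard, Elite), (Elite, Plus, Premium)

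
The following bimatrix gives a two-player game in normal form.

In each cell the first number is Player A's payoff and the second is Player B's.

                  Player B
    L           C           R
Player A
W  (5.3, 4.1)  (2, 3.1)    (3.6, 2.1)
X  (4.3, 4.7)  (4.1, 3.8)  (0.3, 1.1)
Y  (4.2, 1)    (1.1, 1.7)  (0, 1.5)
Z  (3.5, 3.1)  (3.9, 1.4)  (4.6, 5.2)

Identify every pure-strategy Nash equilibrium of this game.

For each player, find the best response to each opponent profile; mutual best responses are the pure NE.
Player A against L: payoffs 5.3, 4.3, 4.2, 3.5 → best response W.
Player A against C: payoffs 2, 4.1, 1.1, 3.9 → best response X.
Player A against R: payoffs 3.6, 0.3, 0, 4.6 → best response Z.
Player B against W: payoffs 4.1, 3.1, 2.1 → best response L.
Player B against X: payoffs 4.7, 3.8, 1.1 → best response L.
Player B against Y: payoffs 1, 1.7, 1.5 → best response C.
Player B against Z: payoffs 3.1, 1.4, 5.2 → best response R.
Mutual best responses: (W, L); (Z, R).

(W, L), (Z, R)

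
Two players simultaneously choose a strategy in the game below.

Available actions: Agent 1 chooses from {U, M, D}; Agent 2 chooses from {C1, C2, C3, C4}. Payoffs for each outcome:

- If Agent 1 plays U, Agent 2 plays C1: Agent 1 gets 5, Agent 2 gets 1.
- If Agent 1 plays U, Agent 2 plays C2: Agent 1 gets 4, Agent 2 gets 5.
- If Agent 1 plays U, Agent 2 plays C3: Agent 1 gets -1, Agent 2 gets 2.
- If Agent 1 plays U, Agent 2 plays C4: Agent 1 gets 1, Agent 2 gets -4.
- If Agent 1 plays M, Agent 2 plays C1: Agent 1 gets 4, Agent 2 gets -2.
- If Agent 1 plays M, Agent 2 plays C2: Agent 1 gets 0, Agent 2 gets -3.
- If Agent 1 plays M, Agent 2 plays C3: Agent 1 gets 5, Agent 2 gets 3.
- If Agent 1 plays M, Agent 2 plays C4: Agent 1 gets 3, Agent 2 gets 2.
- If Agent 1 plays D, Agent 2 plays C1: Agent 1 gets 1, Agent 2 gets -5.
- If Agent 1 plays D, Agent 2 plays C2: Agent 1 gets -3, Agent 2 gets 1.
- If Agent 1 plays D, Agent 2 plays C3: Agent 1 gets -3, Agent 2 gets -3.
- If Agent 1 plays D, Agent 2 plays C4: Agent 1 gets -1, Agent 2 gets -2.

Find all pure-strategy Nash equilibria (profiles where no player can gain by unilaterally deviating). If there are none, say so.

The pure Nash equilibria are (U, C2), (M, C3).

Agent 1 against C1: payoffs 5, 4, 1 → best response U.
Agent 1 against C2: payoffs 4, 0, -3 → best response U.
Agent 1 against C3: payoffs -1, 5, -3 → best response M.
Agent 1 against C4: payoffs 1, 3, -1 → best response M.
Agent 2 against U: payoffs 1, 5, 2, -4 → best response C2.
Agent 2 against M: payoffs -2, -3, 3, 2 → best response C3.
Agent 2 against D: payoffs -5, 1, -3, -2 → best response C2.
Mutual best responses: (U, C2); (M, C3).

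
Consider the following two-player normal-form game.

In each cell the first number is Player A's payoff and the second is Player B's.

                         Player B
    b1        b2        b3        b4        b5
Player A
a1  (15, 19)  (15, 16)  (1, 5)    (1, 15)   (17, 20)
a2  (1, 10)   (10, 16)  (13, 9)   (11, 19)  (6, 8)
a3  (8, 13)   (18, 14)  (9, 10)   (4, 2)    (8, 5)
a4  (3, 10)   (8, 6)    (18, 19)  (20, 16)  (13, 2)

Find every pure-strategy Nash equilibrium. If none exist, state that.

Pure-strategy Nash equilibria: (a1, b5), (a3, b2), (a4, b3)

For each player, find the best response to each opponent profile; mutual best responses are the pure NE.
Player A against b1: payoffs 15, 1, 8, 3 → best response a1.
Player A against b2: payoffs 15, 10, 18, 8 → best response a3.
Player A against b3: payoffs 1, 13, 9, 18 → best response a4.
Player A against b4: payoffs 1, 11, 4, 20 → best response a4.
Player A against b5: payoffs 17, 6, 8, 13 → best response a1.
Player B against a1: payoffs 19, 16, 5, 15, 20 → best response b5.
Player B against a2: payoffs 10, 16, 9, 19, 8 → best response b4.
Player B against a3: payoffs 13, 14, 10, 2, 5 → best response b2.
Player B against a4: payoffs 10, 6, 19, 16, 2 → best response b3.
Mutual best responses: (a1, b5); (a3, b2); (a4, b3).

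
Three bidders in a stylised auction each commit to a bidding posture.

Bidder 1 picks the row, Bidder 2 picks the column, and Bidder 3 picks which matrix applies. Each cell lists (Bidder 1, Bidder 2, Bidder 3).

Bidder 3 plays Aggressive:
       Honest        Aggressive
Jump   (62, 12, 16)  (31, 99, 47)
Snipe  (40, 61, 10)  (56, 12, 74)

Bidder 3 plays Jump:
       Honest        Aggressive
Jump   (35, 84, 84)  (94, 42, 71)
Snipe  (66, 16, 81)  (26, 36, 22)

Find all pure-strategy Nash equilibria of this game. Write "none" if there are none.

No pure-strategy Nash equilibrium.

Bidder 1 against (Honest, Aggressive): payoffs 62, 40 → best response Jump.
Bidder 1 against (Honest, Jump): payoffs 35, 66 → best response Snipe.
Bidder 1 against (Aggressive, Aggressive): payoffs 31, 56 → best response Snipe.
Bidder 1 against (Aggressive, Jump): payoffs 94, 26 → best response Jump.
Bidder 2 against (Jump, Aggressive): payoffs 12, 99 → best response Aggressive.
Bidder 2 against (Jump, Jump): payoffs 84, 42 → best response Honest.
Bidder 2 against (Snipe, Aggressive): payoffs 61, 12 → best response Honest.
Bidder 2 against (Snipe, Jump): payoffs 16, 36 → best response Aggressive.
Bidder 3 against (Jump, Honest): payoffs 16, 84 → best response Jump.
Bidder 3 against (Jump, Aggressive): payoffs 47, 71 → best response Jump.
Bidder 3 against (Snipe, Honest): payoffs 10, 81 → best response Jump.
Bidder 3 against (Snipe, Aggressive): payoffs 74, 22 → best response Aggressive.
No profile is a mutual best response for all players.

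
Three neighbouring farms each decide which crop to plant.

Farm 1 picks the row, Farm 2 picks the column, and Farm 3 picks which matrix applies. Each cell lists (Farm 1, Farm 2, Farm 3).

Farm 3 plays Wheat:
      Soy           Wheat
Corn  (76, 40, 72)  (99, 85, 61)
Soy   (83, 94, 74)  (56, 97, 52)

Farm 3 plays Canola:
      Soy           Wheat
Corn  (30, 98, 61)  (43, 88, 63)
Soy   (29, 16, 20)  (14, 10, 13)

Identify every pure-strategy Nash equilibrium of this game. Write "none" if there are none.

For each player, find the best response to each opponent profile; mutual best responses are the pure NE.
Farm 1 against (Soy, Wheat): payoffs 76, 83 → best response Soy.
Farm 1 against (Soy, Canola): payoffs 30, 29 → best response Corn.
Farm 1 against (Wheat, Wheat): payoffs 99, 56 → best response Corn.
Farm 1 against (Wheat, Canola): payoffs 43, 14 → best response Corn.
Farm 2 against (Corn, Wheat): payoffs 40, 85 → best response Wheat.
Farm 2 against (Corn, Canola): payoffs 98, 88 → best response Soy.
Farm 2 against (Soy, Wheat): payoffs 94, 97 → best response Wheat.
Farm 2 against (Soy, Canola): payoffs 16, 10 → best response Soy.
Farm 3 against (Corn, Soy): payoffs 72, 61 → best response Wheat.
Farm 3 against (Corn, Wheat): payoffs 61, 63 → best response Canola.
Farm 3 against (Soy, Soy): payoffs 74, 20 → best response Wheat.
Farm 3 against (Soy, Wheat): payoffs 52, 13 → best response Wheat.
No profile is a mutual best response for all players.

There is no pure-strategy Nash equilibrium.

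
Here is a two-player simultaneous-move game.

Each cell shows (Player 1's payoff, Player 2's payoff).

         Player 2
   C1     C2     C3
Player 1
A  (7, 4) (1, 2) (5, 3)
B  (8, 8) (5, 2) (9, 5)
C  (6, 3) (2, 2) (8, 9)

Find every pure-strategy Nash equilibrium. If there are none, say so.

Pure NE: (B, C1)

(A, C1): Player 1 can switch to B (7 → 8). Not NE.
(A, C2): Player 1 can switch to B (1 → 5). Not NE.
(A, C3): Player 1 can switch to B (5 → 9). Not NE.
(B, C1): Player 1 gets 8, best alternative 7; Player 2 gets 8, best alternative 5. No profitable deviation — NE.
(B, C2): Player 2 can switch to C1 (2 → 8). Not NE.
(B, C3): Player 2 can switch to C1 (5 → 8). Not NE.
(C, C1): Player 1 can switch to A (6 → 7). Not NE.
(C, C2): Player 1 can switch to B (2 → 5). Not NE.
(C, C3): Player 1 can switch to B (8 → 9). Not NE.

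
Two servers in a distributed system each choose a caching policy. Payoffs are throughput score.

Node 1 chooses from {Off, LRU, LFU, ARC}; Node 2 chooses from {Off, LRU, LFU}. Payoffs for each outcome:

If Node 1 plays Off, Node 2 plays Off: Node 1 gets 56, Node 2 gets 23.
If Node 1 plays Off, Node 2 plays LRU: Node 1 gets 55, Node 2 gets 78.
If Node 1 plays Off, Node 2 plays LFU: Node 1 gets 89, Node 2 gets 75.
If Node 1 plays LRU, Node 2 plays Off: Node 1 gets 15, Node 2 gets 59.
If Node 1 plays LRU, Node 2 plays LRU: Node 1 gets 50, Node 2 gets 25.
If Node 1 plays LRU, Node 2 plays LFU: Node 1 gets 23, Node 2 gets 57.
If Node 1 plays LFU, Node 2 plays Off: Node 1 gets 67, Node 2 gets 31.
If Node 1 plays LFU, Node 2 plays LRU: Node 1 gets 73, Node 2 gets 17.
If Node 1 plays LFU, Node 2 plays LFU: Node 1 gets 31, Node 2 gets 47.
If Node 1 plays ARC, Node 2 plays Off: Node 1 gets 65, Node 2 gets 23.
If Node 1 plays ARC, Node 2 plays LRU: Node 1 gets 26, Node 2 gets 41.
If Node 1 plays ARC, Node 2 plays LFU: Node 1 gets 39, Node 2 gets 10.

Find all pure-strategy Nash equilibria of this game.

Node 1 against Off: payoffs 56, 15, 67, 65 → best response LFU.
Node 1 against LRU: payoffs 55, 50, 73, 26 → best response LFU.
Node 1 against LFU: payoffs 89, 23, 31, 39 → best response Off.
Node 2 against Off: payoffs 23, 78, 75 → best response LRU.
Node 2 against LRU: payoffs 59, 25, 57 → best response Off.
Node 2 against LFU: payoffs 31, 17, 47 → best response LFU.
Node 2 against ARC: payoffs 23, 41, 10 → best response LRU.
No profile is a mutual best response for all players.

There is no pure-strategy Nash equilibrium.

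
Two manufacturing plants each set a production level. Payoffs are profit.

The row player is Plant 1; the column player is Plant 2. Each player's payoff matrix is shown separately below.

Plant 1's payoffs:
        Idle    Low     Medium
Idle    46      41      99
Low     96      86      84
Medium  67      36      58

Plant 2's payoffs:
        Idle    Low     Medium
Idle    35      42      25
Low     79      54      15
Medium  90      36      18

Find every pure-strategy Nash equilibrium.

Mark each player's best response to every combination of opponents' strategies; a profile where every player is best-responding is a pure Nash equilibrium.
Plant 1 against Idle: payoffs 46, 96, 67 → best response Low.
Plant 1 against Low: payoffs 41, 86, 36 → best response Low.
Plant 1 against Medium: payoffs 99, 84, 58 → best response Idle.
Plant 2 against Idle: payoffs 35, 42, 25 → best response Low.
Plant 2 against Low: payoffs 79, 54, 15 → best response Idle.
Plant 2 against Medium: payoffs 90, 36, 18 → best response Idle.
Mutual best responses: (Low, Idle).

The unique pure-strategy Nash equilibrium is (Low, Idle).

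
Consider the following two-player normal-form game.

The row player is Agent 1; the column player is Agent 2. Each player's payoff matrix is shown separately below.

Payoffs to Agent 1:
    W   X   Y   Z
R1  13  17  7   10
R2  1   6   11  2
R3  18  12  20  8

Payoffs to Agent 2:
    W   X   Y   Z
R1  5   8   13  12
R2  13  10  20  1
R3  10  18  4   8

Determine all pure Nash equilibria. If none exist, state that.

There is no pure-strategy Nash equilibrium.

Agent 1 against W: payoffs 13, 1, 18 → best response R3.
Agent 1 against X: payoffs 17, 6, 12 → best response R1.
Agent 1 against Y: payoffs 7, 11, 20 → best response R3.
Agent 1 against Z: payoffs 10, 2, 8 → best response R1.
Agent 2 against R1: payoffs 5, 8, 13, 12 → best response Y.
Agent 2 against R2: payoffs 13, 10, 20, 1 → best response Y.
Agent 2 against R3: payoffs 10, 18, 4, 8 → best response X.
No profile is a mutual best response for all players.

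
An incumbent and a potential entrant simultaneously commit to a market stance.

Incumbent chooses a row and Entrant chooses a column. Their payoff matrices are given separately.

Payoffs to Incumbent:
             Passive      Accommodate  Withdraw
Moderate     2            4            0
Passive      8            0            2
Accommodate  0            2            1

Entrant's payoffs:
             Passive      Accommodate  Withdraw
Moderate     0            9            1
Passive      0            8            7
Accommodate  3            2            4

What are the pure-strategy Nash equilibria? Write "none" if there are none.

The unique pure-strategy Nash equilibrium is (Moderate, Accommodate).

Incumbent against Passive: payoffs 2, 8, 0 → best response Passive.
Incumbent against Accommodate: payoffs 4, 0, 2 → best response Moderate.
Incumbent against Withdraw: payoffs 0, 2, 1 → best response Passive.
Entrant against Moderate: payoffs 0, 9, 1 → best response Accommodate.
Entrant against Passive: payoffs 0, 8, 7 → best response Accommodate.
Entrant against Accommodate: payoffs 3, 2, 4 → best response Withdraw.
Mutual best responses: (Moderate, Accommodate).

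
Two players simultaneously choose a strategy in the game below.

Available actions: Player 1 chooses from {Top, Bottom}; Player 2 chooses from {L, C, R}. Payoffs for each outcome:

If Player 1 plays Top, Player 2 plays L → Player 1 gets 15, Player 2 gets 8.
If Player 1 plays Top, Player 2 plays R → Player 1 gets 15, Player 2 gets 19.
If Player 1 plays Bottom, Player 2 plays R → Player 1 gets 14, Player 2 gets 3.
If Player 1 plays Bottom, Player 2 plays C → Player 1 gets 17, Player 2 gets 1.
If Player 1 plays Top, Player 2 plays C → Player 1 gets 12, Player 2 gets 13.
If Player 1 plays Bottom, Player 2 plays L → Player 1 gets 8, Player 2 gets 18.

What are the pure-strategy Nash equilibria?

For each player, find the best response to each opponent profile; mutual best responses are the pure NE.
Player 1 against L: payoffs 15, 8 → best response Top.
Player 1 against C: payoffs 12, 17 → best response Bottom.
Player 1 against R: payoffs 15, 14 → best response Top.
Player 2 against Top: payoffs 8, 13, 19 → best response R.
Player 2 against Bottom: payoffs 18, 1, 3 → best response L.
Mutual best responses: (Top, R).

Pure NE: (Top, R)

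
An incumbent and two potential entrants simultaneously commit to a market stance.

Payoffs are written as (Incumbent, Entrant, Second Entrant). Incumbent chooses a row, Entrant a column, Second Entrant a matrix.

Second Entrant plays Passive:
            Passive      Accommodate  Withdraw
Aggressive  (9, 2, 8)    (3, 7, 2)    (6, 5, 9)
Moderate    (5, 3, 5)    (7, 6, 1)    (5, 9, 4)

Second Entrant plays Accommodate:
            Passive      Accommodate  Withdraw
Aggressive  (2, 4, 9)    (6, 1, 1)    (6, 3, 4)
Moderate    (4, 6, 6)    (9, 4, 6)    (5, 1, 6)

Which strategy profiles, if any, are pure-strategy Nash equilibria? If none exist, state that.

Incumbent against (Passive, Passive): payoffs 9, 5 → best response Aggressive.
Incumbent against (Passive, Accommodate): payoffs 2, 4 → best response Moderate.
Incumbent against (Accommodate, Passive): payoffs 3, 7 → best response Moderate.
Incumbent against (Accommodate, Accommodate): payoffs 6, 9 → best response Moderate.
Incumbent against (Withdraw, Passive): payoffs 6, 5 → best response Aggressive.
Incumbent against (Withdraw, Accommodate): payoffs 6, 5 → best response Aggressive.
Entrant against (Aggressive, Passive): payoffs 2, 7, 5 → best response Accommodate.
Entrant against (Aggressive, Accommodate): payoffs 4, 1, 3 → best response Passive.
Entrant against (Moderate, Passive): payoffs 3, 6, 9 → best response Withdraw.
Entrant against (Moderate, Accommodate): payoffs 6, 4, 1 → best response Passive.
Second Entrant against (Aggressive, Passive): payoffs 8, 9 → best response Accommodate.
Second Entrant against (Aggressive, Accommodate): payoffs 2, 1 → best response Passive.
Second Entrant against (Aggressive, Withdraw): payoffs 9, 4 → best response Passive.
Second Entrant against (Moderate, Passive): payoffs 5, 6 → best response Accommodate.
Second Entrant against (Moderate, Accommodate): payoffs 1, 6 → best response Accommodate.
Second Entrant against (Moderate, Withdraw): payoffs 4, 6 → best response Accommodate.
Mutual best responses: (Moderate, Passive, Accommodate).

(Moderate, Passive, Accommodate)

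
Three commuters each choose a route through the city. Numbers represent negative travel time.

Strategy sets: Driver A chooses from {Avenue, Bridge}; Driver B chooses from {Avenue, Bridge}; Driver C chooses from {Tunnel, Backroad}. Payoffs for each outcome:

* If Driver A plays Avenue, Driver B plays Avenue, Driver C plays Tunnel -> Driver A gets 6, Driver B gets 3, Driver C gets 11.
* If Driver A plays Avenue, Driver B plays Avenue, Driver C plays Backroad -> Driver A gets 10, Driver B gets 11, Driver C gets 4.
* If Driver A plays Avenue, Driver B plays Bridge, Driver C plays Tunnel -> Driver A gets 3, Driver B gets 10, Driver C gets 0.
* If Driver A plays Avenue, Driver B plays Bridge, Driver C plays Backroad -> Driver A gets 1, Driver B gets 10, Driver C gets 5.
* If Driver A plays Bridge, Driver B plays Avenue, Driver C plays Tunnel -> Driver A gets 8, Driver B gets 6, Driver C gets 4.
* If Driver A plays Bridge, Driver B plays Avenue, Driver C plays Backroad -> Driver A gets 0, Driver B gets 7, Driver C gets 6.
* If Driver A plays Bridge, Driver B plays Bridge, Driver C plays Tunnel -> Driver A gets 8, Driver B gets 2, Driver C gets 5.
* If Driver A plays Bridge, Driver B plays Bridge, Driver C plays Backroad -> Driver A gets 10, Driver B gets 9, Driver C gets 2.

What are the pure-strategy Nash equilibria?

For each player, find the best response to each opponent profile; mutual best responses are the pure NE.
Driver A against (Avenue, Tunnel): payoffs 6, 8 → best response Bridge.
Driver A against (Avenue, Backroad): payoffs 10, 0 → best response Avenue.
Driver A against (Bridge, Tunnel): payoffs 3, 8 → best response Bridge.
Driver A against (Bridge, Backroad): payoffs 1, 10 → best response Bridge.
Driver B against (Avenue, Tunnel): payoffs 3, 10 → best response Bridge.
Driver B against (Avenue, Backroad): payoffs 11, 10 → best response Avenue.
Driver B against (Bridge, Tunnel): payoffs 6, 2 → best response Avenue.
Driver B against (Bridge, Backroad): payoffs 7, 9 → best response Bridge.
Driver C against (Avenue, Avenue): payoffs 11, 4 → best response Tunnel.
Driver C against (Avenue, Bridge): payoffs 0, 5 → best response Backroad.
Driver C against (Bridge, Avenue): payoffs 4, 6 → best response Backroad.
Driver C against (Bridge, Bridge): payoffs 5, 2 → best response Tunnel.
No profile is a mutual best response for all players.

There is no pure-strategy Nash equilibrium.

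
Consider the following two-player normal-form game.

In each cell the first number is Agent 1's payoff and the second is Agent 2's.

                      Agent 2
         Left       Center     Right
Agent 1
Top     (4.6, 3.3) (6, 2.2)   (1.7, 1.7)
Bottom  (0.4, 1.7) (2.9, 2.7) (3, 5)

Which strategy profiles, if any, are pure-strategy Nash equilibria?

Pure-strategy Nash equilibria: (Top, Left) and (Bottom, Right)

For each player, find the best response to each opponent profile; mutual best responses are the pure NE.
Agent 1 against Left: payoffs 4.6, 0.4 → best response Top.
Agent 1 against Center: payoffs 6, 2.9 → best response Top.
Agent 1 against Right: payoffs 1.7, 3 → best response Bottom.
Agent 2 against Top: payoffs 3.3, 2.2, 1.7 → best response Left.
Agent 2 against Bottom: payoffs 1.7, 2.7, 5 → best response Right.
Mutual best responses: (Top, Left); (Bottom, Right).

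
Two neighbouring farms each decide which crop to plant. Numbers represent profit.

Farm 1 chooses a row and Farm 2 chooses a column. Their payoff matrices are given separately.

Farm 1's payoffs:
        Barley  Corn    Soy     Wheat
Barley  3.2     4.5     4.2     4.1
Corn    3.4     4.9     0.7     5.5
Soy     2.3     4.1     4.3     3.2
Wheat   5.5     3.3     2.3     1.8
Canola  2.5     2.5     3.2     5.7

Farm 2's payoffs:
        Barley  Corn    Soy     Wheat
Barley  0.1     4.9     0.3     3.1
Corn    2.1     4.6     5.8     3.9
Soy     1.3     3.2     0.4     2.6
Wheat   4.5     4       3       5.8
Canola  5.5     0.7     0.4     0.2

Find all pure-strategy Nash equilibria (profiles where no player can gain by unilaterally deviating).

(Barley, Barley): Farm 1 can switch to Corn (3.2 → 3.4). Not NE.
(Barley, Corn): Farm 1 can switch to Corn (4.5 → 4.9). Not NE.
(Barley, Soy): Farm 1 can switch to Soy (4.2 → 4.3). Not NE.
(Barley, Wheat): Farm 1 can switch to Corn (4.1 → 5.5). Not NE.
(Corn, Barley): Farm 1 can switch to Wheat (3.4 → 5.5). Not NE.
(Corn, Corn): Farm 2 can switch to Soy (4.6 → 5.8). Not NE.
(The remaining 14 profiles each have a profitable deviation by the same check.)

This game has no pure Nash equilibrium.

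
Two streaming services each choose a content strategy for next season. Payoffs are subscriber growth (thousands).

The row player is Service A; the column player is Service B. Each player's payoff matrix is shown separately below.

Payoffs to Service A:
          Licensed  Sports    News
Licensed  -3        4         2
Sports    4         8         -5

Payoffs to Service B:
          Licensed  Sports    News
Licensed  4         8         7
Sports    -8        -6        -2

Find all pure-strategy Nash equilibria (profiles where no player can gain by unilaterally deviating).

This game has no pure Nash equilibrium.

Service A against Licensed: payoffs -3, 4 → best response Sports.
Service A against Sports: payoffs 4, 8 → best response Sports.
Service A against News: payoffs 2, -5 → best response Licensed.
Service B against Licensed: payoffs 4, 8, 7 → best response Sports.
Service B against Sports: payoffs -8, -6, -2 → best response News.
No profile is a mutual best response for all players.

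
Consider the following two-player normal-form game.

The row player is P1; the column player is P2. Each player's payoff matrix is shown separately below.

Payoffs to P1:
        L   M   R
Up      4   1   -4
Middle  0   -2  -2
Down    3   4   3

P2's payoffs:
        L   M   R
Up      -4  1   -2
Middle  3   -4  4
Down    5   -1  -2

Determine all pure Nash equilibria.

No pure-strategy Nash equilibrium.

P1 against L: payoffs 4, 0, 3 → best response Up.
P1 against M: payoffs 1, -2, 4 → best response Down.
P1 against R: payoffs -4, -2, 3 → best response Down.
P2 against Up: payoffs -4, 1, -2 → best response M.
P2 against Middle: payoffs 3, -4, 4 → best response R.
P2 against Down: payoffs 5, -1, -2 → best response L.
No profile is a mutual best response for all players.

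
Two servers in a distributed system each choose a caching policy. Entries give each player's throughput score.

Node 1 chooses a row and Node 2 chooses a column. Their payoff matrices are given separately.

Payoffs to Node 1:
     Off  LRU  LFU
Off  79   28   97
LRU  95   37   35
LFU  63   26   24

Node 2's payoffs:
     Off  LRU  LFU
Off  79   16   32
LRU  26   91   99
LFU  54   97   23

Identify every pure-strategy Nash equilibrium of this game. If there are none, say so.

For each player, find the best response to each opponent profile; mutual best responses are the pure NE.
Node 1 against Off: payoffs 79, 95, 63 → best response LRU.
Node 1 against LRU: payoffs 28, 37, 26 → best response LRU.
Node 1 against LFU: payoffs 97, 35, 24 → best response Off.
Node 2 against Off: payoffs 79, 16, 32 → best response Off.
Node 2 against LRU: payoffs 26, 91, 99 → best response LFU.
Node 2 against LFU: payoffs 54, 97, 23 → best response LRU.
No profile is a mutual best response for all players.

This game has no pure Nash equilibrium.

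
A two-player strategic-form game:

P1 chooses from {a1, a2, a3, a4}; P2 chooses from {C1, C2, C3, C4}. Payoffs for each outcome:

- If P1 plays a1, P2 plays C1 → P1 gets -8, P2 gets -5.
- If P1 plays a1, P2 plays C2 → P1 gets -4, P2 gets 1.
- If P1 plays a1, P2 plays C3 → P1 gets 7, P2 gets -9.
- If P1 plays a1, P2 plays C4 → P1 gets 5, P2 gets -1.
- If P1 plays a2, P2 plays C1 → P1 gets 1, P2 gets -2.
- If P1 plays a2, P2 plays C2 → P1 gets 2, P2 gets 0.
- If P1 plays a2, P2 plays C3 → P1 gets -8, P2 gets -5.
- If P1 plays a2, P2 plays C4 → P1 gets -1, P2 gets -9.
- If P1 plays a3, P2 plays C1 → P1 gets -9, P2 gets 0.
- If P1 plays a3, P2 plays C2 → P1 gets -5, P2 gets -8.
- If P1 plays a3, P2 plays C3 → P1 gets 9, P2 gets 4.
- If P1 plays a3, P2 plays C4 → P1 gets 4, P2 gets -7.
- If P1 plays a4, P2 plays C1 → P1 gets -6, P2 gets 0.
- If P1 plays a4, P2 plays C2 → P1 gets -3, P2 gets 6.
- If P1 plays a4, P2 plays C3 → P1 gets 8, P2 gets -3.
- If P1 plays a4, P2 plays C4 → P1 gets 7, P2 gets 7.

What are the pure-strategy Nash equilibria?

The pure Nash equilibria are (a2, C2) and (a3, C3) and (a4, C4).

(a1, C1): P1 can switch to a2 (-8 → 1). Not NE.
(a1, C2): P1 can switch to a2 (-4 → 2). Not NE.
(a1, C3): P1 can switch to a3 (7 → 9). Not NE.
(a1, C4): P1 can switch to a4 (5 → 7). Not NE.
(a2, C1): P2 can switch to C2 (-2 → 0). Not NE.
(a2, C2): P1 gets 2, best alternative -3; P2 gets 0, best alternative -2. No profitable deviation — NE.
(a2, C3): P1 can switch to a1 (-8 → 7). Not NE.
(a2, C4): P1 can switch to a1 (-1 → 5). Not NE.
(a3, C1): P1 can switch to a1 (-9 → -8). Not NE.
(a3, C2): P1 can switch to a1 (-5 → -4). Not NE.
(a3, C3): P1 gets 9, best alternative 8; P2 gets 4, best alternative 0. No profitable deviation — NE.
(a3, C4): P1 can switch to a1 (4 → 5). Not NE.
(a4, C4): P1 gets 7, best alternative 5; P2 gets 7, best alternative 6. No profitable deviation — NE.
(The remaining 3 profiles each have a profitable deviation by the same check.)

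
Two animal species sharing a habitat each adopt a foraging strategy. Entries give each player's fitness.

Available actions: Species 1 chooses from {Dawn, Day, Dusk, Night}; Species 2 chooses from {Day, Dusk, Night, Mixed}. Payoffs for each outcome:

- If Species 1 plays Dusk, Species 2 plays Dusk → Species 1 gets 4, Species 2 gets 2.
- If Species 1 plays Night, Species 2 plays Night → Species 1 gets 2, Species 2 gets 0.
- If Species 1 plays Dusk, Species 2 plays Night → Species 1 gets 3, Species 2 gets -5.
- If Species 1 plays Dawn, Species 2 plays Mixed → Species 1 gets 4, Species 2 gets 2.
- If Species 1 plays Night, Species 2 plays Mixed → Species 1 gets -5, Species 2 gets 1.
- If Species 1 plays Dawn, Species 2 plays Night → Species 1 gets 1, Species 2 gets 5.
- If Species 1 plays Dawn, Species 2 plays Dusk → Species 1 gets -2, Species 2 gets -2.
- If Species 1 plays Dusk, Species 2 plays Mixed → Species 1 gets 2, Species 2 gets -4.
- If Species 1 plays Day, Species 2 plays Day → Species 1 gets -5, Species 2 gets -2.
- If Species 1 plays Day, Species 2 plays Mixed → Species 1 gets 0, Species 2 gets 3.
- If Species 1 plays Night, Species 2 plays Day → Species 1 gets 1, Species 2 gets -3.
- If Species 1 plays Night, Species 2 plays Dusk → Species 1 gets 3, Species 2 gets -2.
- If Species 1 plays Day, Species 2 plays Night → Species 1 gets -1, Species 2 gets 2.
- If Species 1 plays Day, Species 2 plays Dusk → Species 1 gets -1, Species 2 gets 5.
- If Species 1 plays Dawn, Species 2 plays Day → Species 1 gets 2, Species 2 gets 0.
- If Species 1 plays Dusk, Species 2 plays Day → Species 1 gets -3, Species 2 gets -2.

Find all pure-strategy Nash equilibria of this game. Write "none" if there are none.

(Dawn, Day): Species 2 can switch to Night (0 → 5). Not NE.
(Dawn, Dusk): Species 1 can switch to Day (-2 → -1). Not NE.
(Dawn, Night): Species 1 can switch to Dusk (1 → 3). Not NE.
(Dawn, Mixed): Species 2 can switch to Night (2 → 5). Not NE.
(Day, Day): Species 1 can switch to Dawn (-5 → 2). Not NE.
(Day, Dusk): Species 1 can switch to Dusk (-1 → 4). Not NE.
(Dusk, Dusk): Species 1 gets 4, best alternative 3; Species 2 gets 2, best alternative -2. No profitable deviation — NE.
(The remaining 9 profiles each have a profitable deviation by the same check.)

Pure NE: (Dusk, Dusk)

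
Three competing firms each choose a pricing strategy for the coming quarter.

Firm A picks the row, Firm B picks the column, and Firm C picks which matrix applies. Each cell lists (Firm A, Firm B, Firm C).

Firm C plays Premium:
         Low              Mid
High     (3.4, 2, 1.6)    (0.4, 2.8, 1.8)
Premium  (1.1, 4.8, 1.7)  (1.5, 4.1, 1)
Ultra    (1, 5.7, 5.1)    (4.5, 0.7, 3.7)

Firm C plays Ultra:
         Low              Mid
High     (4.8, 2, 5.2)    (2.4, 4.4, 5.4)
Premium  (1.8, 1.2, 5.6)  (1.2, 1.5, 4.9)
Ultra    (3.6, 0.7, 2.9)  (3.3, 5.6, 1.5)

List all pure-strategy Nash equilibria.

No pure-strategy Nash equilibrium.

(High, Low, Premium): Firm B can switch to Mid (2 → 2.8). Not NE.
(High, Low, Ultra): Firm B can switch to Mid (2 → 4.4). Not NE.
(High, Mid, Premium): Firm A can switch to Premium (0.4 → 1.5). Not NE.
(High, Mid, Ultra): Firm A can switch to Ultra (2.4 → 3.3). Not NE.
(Premium, Low, Premium): Firm A can switch to High (1.1 → 3.4). Not NE.
(Premium, Low, Ultra): Firm A can switch to High (1.8 → 4.8). Not NE.
(Premium, Mid, Premium): Firm A can switch to Ultra (1.5 → 4.5). Not NE.
(Premium, Mid, Ultra): Firm A can switch to High (1.2 → 2.4). Not NE.
(Ultra, Low, Premium): Firm A can switch to High (1 → 3.4). Not NE.
(Ultra, Low, Ultra): Firm A can switch to High (3.6 → 4.8). Not NE.
(Ultra, Mid, Premium): Firm B can switch to Low (0.7 → 5.7). Not NE.
(Ultra, Mid, Ultra): Firm C can switch to Premium (1.5 → 3.7). Not NE.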